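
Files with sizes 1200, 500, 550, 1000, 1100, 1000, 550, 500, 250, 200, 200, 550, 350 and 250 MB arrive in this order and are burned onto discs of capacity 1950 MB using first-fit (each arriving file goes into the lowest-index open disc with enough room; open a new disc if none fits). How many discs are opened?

  1200 → disc 1 (new)  [load 1200/1950]
  500 → disc 1  [load 1700/1950]
  550 → disc 2 (new)  [load 550/1950]
  1000 → disc 2  [load 1550/1950]
  1100 → disc 3 (new)  [load 1100/1950]
  1000 → disc 4 (new)  [load 1000/1950]
  550 → disc 3  [load 1650/1950]
  500 → disc 4  [load 1500/1950]
  250 → disc 1  [load 1950/1950]
  200 → disc 2  [load 1750/1950]
  200 → disc 2  [load 1950/1950]
  550 → disc 5 (new)  [load 550/1950]
  350 → disc 4  [load 1850/1950]
  250 → disc 3  [load 1900/1950]
5 discs opened.

5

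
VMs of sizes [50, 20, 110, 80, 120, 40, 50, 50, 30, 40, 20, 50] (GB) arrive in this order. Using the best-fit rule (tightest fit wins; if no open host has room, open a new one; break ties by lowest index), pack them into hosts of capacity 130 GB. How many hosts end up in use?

  50 → host 1 (new)  [load 50/130]
  20 → host 1  [load 70/130]
  110 → host 2 (new)  [load 110/130]
  80 → host 3 (new)  [load 80/130]
  120 → host 4 (new)  [load 120/130]
  40 → host 3  [load 120/130]
  50 → host 1  [load 120/130]
  50 → host 5 (new)  [load 50/130]
  30 → host 5  [load 80/130]
  40 → host 5  [load 120/130]
  20 → host 2  [load 130/130]
  50 → host 6 (new)  [load 50/130]
6 hosts opened.

6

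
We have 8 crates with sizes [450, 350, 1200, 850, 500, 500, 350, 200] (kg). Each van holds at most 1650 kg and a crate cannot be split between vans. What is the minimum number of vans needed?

Total = 1200 + 850 + 500 + 500 + 450 + 350 + 350 + 200 = 4400 kg.
Lower bound: ⌈4400/1650⌉ = 3 vans.
A packing using 3 vans:
  van 1: 1200 + 450 = 1650
  van 2: 850 + 500 + 200 = 1550
  van 3: 500 + 350 + 350 = 1200
This matches the lower bound, so 3 is optimal.

3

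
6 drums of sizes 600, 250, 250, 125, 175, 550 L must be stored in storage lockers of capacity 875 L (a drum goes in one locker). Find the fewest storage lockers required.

Total = 600 + 550 + 250 + 250 + 175 + 125 = 1950 L.
Lower bound: ⌈1950/875⌉ = 3 storage lockers.
A packing using 3 storage lockers:
  locker 1: 600 + 250 = 850
  locker 2: 550 + 250 = 800
  locker 3: 175 + 125 = 300
This matches the lower bound, so 3 is optimal.

3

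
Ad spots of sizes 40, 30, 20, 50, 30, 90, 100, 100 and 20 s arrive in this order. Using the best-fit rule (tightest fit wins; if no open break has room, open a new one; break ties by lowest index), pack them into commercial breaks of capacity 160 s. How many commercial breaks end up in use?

  40 → break 1 (new)  [load 40/160]
  30 → break 1  [load 70/160]
  20 → break 1  [load 90/160]
  50 → break 1  [load 140/160]
  30 → break 2 (new)  [load 30/160]
  90 → break 2  [load 120/160]
  100 → break 3 (new)  [load 100/160]
  100 → break 4 (new)  [load 100/160]
  20 → break 1  [load 160/160]
4 commercial breaks opened.

4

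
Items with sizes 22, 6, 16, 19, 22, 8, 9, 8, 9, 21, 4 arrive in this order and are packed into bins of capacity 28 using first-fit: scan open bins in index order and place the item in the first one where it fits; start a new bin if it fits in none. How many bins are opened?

6

  22 → bin 1 (new)  [load 22/28]
  6 → bin 1  [load 28/28]
  16 → bin 2 (new)  [load 16/28]
  19 → bin 3 (new)  [load 19/28]
  22 → bin 4 (new)  [load 22/28]
  8 → bin 2  [load 24/28]
  9 → bin 3  [load 28/28]
  8 → bin 5 (new)  [load 8/28]
  9 → bin 5  [load 17/28]
  21 → bin 6 (new)  [load 21/28]
  4 → bin 2  [load 28/28]
6 bins opened.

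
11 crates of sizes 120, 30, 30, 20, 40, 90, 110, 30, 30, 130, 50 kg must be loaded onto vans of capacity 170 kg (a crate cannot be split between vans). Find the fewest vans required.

4

Total = 130 + 120 + 110 + 90 + 50 + 40 + 30 + 30 + 30 + 30 + 20 = 680 kg.
Lower bound: ⌈680/170⌉ = 4 vans.
A packing using 4 vans:
  van 1: 130 + 40 = 170
  van 2: 120 + 50 = 170
  van 3: 110 + 30 + 30 = 170
  van 4: 90 + 30 + 30 + 20 = 170
This matches the lower bound, so 4 is optimal.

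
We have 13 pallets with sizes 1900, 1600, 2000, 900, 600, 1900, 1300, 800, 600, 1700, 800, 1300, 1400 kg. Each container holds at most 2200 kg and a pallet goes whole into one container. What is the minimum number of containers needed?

Total = 2000 + 1900 + 1900 + 1700 + 1600 + 1400 + 1300 + 1300 + 900 + 800 + 800 + 600 + 600 = 16800 kg.
Lower bound: ⌈16800/2200⌉ = 8 containers.
A packing using 9 containers:
  container 1: 2000 = 2000
  container 2: 1900 = 1900
  container 3: 1900 = 1900
  container 4: 1700 = 1700
  container 5: 1600 + 600 = 2200
  container 6: 1400 + 800 = 2200
  container 7: 1300 + 900 = 2200
  container 8: 1300 + 800 = 2100
  container 9: 600 = 600
No arrangement into 8 containers stays within capacity, so 9 is optimal.

9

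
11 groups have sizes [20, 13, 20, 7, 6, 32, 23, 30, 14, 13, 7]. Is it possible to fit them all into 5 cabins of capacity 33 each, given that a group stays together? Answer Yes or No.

Total = 185; ⌈185/33⌉ = 6.
At least 6 cabins are required, but only 5 are allowed.

No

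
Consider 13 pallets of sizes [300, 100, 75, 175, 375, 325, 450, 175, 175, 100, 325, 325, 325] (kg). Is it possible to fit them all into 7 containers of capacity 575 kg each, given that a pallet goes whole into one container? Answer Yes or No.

Yes

A valid assignment using 7 containers:
  container 1: 450 + 100 = 550
  container 2: 375 + 175 = 550
  container 3: 325 + 175 + 75 = 575
  container 4: 325 + 175 = 500
  container 5: 325 + 100 = 425
  container 6: 325 = 325
  container 7: 300 = 300
Every load is within 575 kg, so 7 containers suffice.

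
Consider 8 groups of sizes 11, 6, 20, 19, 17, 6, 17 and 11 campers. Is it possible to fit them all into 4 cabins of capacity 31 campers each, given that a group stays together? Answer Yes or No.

Yes

A valid assignment using 4 cabins:
  cabin 1: 20 + 11 = 31
  cabin 2: 19 + 11 = 30
  cabin 3: 17 + 6 + 6 = 29
  cabin 4: 17 = 17
Every load is within 31 campers, so 4 cabins suffice.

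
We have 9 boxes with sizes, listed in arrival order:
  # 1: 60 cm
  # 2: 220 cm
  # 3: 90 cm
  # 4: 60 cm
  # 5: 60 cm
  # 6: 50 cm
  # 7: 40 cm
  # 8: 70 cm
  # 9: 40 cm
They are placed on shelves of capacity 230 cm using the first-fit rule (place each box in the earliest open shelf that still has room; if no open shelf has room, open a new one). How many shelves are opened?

4

  60 → shelf 1 (new)  [load 60/230]
  220 → shelf 2 (new)  [load 220/230]
  90 → shelf 1  [load 150/230]
  60 → shelf 1  [load 210/230]
  60 → shelf 3 (new)  [load 60/230]
  50 → shelf 3  [load 110/230]
  40 → shelf 3  [load 150/230]
  70 → shelf 3  [load 220/230]
  40 → shelf 4 (new)  [load 40/230]
4 shelves opened.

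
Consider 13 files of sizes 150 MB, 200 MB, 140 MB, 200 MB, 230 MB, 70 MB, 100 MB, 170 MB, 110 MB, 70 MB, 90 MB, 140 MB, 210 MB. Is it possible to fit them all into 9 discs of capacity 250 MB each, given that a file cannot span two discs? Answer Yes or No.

Yes

A valid assignment using 9 discs:
  disc 1: 230 = 230
  disc 2: 210 = 210
  disc 3: 200 = 200
  disc 4: 200 = 200
  disc 5: 170 + 70 = 240
  disc 6: 150 + 100 = 250
  disc 7: 140 + 110 = 250
  disc 8: 140 + 90 = 230
  disc 9: 70 = 70
Every load is within 250 MB, so 9 discs suffice.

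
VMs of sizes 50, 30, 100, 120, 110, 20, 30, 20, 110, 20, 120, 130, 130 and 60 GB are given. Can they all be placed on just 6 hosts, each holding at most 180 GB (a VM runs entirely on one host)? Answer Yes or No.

No

Total = 1050 GB; ⌈1050/180⌉ = 6.
7 VMs each exceed half the capacity and cannot share a host, forcing at least 7 hosts.
At least 7 hosts are required, but only 6 are allowed.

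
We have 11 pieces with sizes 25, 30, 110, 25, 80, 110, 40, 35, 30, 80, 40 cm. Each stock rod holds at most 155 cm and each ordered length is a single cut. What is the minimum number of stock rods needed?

Total = 110 + 110 + 80 + 80 + 40 + 40 + 35 + 30 + 30 + 25 + 25 = 605 cm.
Lower bound: ⌈605/155⌉ = 4 stock rods.
A packing using 5 stock rods:
  stock rod 1: 110 + 40 = 150
  stock rod 2: 110 + 40 = 150
  stock rod 3: 80 + 35 + 30 = 145
  stock rod 4: 80 + 30 + 25 = 135
  stock rod 5: 25 = 25
No arrangement into 4 stock rods stays within capacity, so 5 is optimal.

5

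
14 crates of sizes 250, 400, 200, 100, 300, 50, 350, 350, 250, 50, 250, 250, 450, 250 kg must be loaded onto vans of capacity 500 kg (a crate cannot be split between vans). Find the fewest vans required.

Total = 450 + 400 + 350 + 350 + 300 + 250 + 250 + 250 + 250 + 250 + 200 + 100 + 50 + 50 = 3500 kg.
Lower bound: ⌈3500/500⌉ = 7 vans.
A packing using 8 vans:
  van 1: 450 + 50 = 500
  van 2: 400 + 100 = 500
  van 3: 350 + 50 = 400
  van 4: 350 = 350
  van 5: 300 + 200 = 500
  van 6: 250 + 250 = 500
  van 7: 250 + 250 = 500
  van 8: 250 = 250
No arrangement into 7 vans stays within capacity, so 8 is optimal.

8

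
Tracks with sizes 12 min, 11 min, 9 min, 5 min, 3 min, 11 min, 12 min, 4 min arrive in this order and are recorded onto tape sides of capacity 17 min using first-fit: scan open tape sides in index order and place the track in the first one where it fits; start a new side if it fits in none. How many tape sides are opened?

5

  12 → side 1 (new)  [load 12/17]
  11 → side 2 (new)  [load 11/17]
  9 → side 3 (new)  [load 9/17]
  5 → side 1  [load 17/17]
  3 → side 2  [load 14/17]
  11 → side 4 (new)  [load 11/17]
  12 → side 5 (new)  [load 12/17]
  4 → side 3  [load 13/17]
5 tape sides opened.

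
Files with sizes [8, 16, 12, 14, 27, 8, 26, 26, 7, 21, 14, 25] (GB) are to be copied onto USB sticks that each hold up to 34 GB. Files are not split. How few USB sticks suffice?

7

Total = 27 + 26 + 26 + 25 + 21 + 16 + 14 + 14 + 12 + 8 + 8 + 7 = 204 GB.
Lower bound: ⌈204/34⌉ = 6 USB sticks.
A packing using 7 USB sticks:
  USB stick 1: 27 + 7 = 34
  USB stick 2: 26 + 8 = 34
  USB stick 3: 26 + 8 = 34
  USB stick 4: 25 = 25
  USB stick 5: 21 + 12 = 33
  USB stick 6: 16 + 14 = 30
  USB stick 7: 14 = 14
No arrangement into 6 USB sticks stays within capacity, so 7 is optimal.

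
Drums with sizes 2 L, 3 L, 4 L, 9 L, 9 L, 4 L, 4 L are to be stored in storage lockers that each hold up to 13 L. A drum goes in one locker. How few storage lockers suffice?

3

Total = 9 + 9 + 4 + 4 + 4 + 3 + 2 = 35 L.
Lower bound: ⌈35/13⌉ = 3 storage lockers.
A packing using 3 storage lockers:
  locker 1: 9 + 4 = 13
  locker 2: 9 + 4 = 13
  locker 3: 4 + 3 + 2 = 9
This matches the lower bound, so 3 is optimal.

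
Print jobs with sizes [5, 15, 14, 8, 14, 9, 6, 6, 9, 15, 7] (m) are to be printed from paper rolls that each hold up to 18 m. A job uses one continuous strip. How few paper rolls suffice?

7

Total = 15 + 15 + 14 + 14 + 9 + 9 + 8 + 7 + 6 + 6 + 5 = 108 m.
Lower bound: ⌈108/18⌉ = 6 paper rolls.
A packing using 7 paper rolls:
  roll 1: 15 = 15
  roll 2: 15 = 15
  roll 3: 14 = 14
  roll 4: 14 = 14
  roll 5: 9 + 9 = 18
  roll 6: 8 + 7 = 15
  roll 7: 6 + 6 + 5 = 17
No arrangement into 6 paper rolls stays within capacity, so 7 is optimal.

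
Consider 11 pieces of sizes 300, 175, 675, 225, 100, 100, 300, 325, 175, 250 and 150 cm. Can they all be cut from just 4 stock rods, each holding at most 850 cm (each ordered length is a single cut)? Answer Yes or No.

Yes

A valid assignment using 4 stock rods:
  stock rod 1: 675 + 175 = 850
  stock rod 2: 325 + 300 + 225 = 850
  stock rod 3: 300 + 250 + 175 + 100 = 825
  stock rod 4: 150 + 100 = 250
Every load is within 850 cm, so 4 stock rods suffice.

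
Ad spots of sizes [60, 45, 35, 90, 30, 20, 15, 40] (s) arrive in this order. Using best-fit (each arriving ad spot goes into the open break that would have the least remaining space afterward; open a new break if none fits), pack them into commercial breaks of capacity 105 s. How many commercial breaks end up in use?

4

  60 → break 1 (new)  [load 60/105]
  45 → break 1  [load 105/105]
  35 → break 2 (new)  [load 35/105]
  90 → break 3 (new)  [load 90/105]
  30 → break 2  [load 65/105]
  20 → break 2  [load 85/105]
  15 → break 3  [load 105/105]
  40 → break 4 (new)  [load 40/105]
4 commercial breaks opened.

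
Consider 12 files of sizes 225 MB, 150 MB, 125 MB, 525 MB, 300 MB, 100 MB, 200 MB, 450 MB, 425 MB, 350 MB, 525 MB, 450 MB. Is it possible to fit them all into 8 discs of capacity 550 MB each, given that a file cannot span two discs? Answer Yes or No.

Yes

A valid assignment using 8 discs:
  disc 1: 525 = 525
  disc 2: 525 = 525
  disc 3: 450 + 100 = 550
  disc 4: 450 = 450
  disc 5: 425 + 125 = 550
  disc 6: 350 + 200 = 550
  disc 7: 300 + 225 = 525
  disc 8: 150 = 150
Every load is within 550 MB, so 8 discs suffice.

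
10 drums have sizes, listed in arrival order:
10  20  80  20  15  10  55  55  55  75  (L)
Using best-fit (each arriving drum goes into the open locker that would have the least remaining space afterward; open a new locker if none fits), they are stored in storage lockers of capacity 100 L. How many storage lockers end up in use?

  10 → locker 1 (new)  [load 10/100]
  20 → locker 1  [load 30/100]
  80 → locker 2 (new)  [load 80/100]
  20 → locker 2  [load 100/100]
  15 → locker 1  [load 45/100]
  10 → locker 1  [load 55/100]
  55 → locker 3 (new)  [load 55/100]
  55 → locker 4 (new)  [load 55/100]
  55 → locker 5 (new)  [load 55/100]
  75 → locker 6 (new)  [load 75/100]
6 storage lockers opened.

6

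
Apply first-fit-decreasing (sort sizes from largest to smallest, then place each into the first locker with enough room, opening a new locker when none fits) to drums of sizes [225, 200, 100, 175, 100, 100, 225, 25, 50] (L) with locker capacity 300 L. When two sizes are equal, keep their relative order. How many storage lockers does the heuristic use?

Sorted descending: 225, 225, 200, 175, 100, 100, 100, 50, 25.
  225 → locker 1 (new)  [load 225/300]
  225 → locker 2 (new)  [load 225/300]
  200 → locker 3 (new)  [load 200/300]
  175 → locker 4 (new)  [load 175/300]
  100 → locker 3  [load 300/300]
  100 → locker 4  [load 275/300]
  100 → locker 5 (new)  [load 100/300]
  50 → locker 1  [load 275/300]
  25 → locker 1  [load 300/300]
5 storage lockers opened.

5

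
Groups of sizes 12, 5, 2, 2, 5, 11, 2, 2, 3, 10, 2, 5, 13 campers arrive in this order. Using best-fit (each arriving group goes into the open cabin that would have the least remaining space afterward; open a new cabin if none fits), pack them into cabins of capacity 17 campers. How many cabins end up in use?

5

  12 → cabin 1 (new)  [load 12/17]
  5 → cabin 1  [load 17/17]
  2 → cabin 2 (new)  [load 2/17]
  2 → cabin 2  [load 4/17]
  5 → cabin 2  [load 9/17]
  11 → cabin 3 (new)  [load 11/17]
  2 → cabin 3  [load 13/17]
  2 → cabin 3  [load 15/17]
  3 → cabin 2  [load 12/17]
  10 → cabin 4 (new)  [load 10/17]
  2 → cabin 3  [load 17/17]
  5 → cabin 2  [load 17/17]
  13 → cabin 5 (new)  [load 13/17]
5 cabins opened.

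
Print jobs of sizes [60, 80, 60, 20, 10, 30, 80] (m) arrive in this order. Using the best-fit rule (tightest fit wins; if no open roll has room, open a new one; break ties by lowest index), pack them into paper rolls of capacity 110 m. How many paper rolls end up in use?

4

  60 → roll 1 (new)  [load 60/110]
  80 → roll 2 (new)  [load 80/110]
  60 → roll 3 (new)  [load 60/110]
  20 → roll 2  [load 100/110]
  10 → roll 2  [load 110/110]
  30 → roll 1  [load 90/110]
  80 → roll 4 (new)  [load 80/110]
4 paper rolls opened.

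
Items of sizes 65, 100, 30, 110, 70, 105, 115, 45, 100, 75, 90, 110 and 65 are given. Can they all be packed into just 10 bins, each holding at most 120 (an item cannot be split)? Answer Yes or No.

Total = 1080; ⌈1080/120⌉ = 9.
11 items each exceed half the capacity and cannot share a bin, forcing at least 11 bins.
At least 11 bins are required, but only 10 are allowed.

No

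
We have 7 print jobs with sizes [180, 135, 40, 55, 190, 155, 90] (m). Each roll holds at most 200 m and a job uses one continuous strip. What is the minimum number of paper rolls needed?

Total = 190 + 180 + 155 + 135 + 90 + 55 + 40 = 845 m.
Lower bound: ⌈845/200⌉ = 5 paper rolls.
A packing using 5 paper rolls:
  roll 1: 190 = 190
  roll 2: 180 = 180
  roll 3: 155 + 40 = 195
  roll 4: 135 + 55 = 190
  roll 5: 90 = 90
This matches the lower bound, so 5 is optimal.

5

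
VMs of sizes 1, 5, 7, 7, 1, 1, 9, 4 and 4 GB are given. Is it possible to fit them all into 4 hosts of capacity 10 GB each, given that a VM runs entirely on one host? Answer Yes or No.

Total = 39 GB; ⌈39/10⌉ = 4.
The bound of 4 does not rule out 4, but exhaustive search shows no assignment into 4 hosts of capacity 10 GB exists — the minimum is 5.

No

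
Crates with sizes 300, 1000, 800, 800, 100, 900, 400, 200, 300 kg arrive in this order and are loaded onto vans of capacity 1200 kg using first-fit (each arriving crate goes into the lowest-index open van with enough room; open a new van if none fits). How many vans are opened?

4

  300 → van 1 (new)  [load 300/1200]
  1000 → van 2 (new)  [load 1000/1200]
  800 → van 1  [load 1100/1200]
  800 → van 3 (new)  [load 800/1200]
  100 → van 1  [load 1200/1200]
  900 → van 4 (new)  [load 900/1200]
  400 → van 3  [load 1200/1200]
  200 → van 2  [load 1200/1200]
  300 → van 4  [load 1200/1200]
4 vans opened.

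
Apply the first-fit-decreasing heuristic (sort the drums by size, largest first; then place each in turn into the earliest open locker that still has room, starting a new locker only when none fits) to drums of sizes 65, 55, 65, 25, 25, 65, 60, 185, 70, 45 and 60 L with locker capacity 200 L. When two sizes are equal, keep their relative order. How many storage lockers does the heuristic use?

Sorted descending: 185, 70, 65, 65, 65, 60, 60, 55, 45, 25, 25.
  185 → locker 1 (new)  [load 185/200]
  70 → locker 2 (new)  [load 70/200]
  65 → locker 2  [load 135/200]
  65 → locker 2  [load 200/200]
  65 → locker 3 (new)  [load 65/200]
  60 → locker 3  [load 125/200]
  60 → locker 3  [load 185/200]
  55 → locker 4 (new)  [load 55/200]
  45 → locker 4  [load 100/200]
  25 → locker 4  [load 125/200]
  25 → locker 4  [load 150/200]
4 storage lockers opened.

4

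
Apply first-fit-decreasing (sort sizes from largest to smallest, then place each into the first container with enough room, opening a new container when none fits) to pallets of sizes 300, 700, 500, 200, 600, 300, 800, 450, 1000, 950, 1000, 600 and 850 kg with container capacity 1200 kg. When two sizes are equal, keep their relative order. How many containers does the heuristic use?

8

Sorted descending: 1000, 1000, 950, 850, 800, 700, 600, 600, 500, 450, 300, 300, 200.
  1000 → container 1 (new)  [load 1000/1200]
  1000 → container 2 (new)  [load 1000/1200]
  950 → container 3 (new)  [load 950/1200]
  850 → container 4 (new)  [load 850/1200]
  800 → container 5 (new)  [load 800/1200]
  700 → container 6 (new)  [load 700/1200]
  600 → container 7 (new)  [load 600/1200]
  600 → container 7  [load 1200/1200]
  500 → container 6  [load 1200/1200]
  450 → container 8 (new)  [load 450/1200]
  300 → container 4  [load 1150/1200]
  300 → container 5  [load 1100/1200]
  200 → container 1  [load 1200/1200]
8 containers opened.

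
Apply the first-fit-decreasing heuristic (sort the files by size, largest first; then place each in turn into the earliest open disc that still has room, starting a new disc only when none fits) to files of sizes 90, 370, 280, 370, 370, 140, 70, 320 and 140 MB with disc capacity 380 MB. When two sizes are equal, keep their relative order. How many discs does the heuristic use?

6

Sorted descending: 370, 370, 370, 320, 280, 140, 140, 90, 70.
  370 → disc 1 (new)  [load 370/380]
  370 → disc 2 (new)  [load 370/380]
  370 → disc 3 (new)  [load 370/380]
  320 → disc 4 (new)  [load 320/380]
  280 → disc 5 (new)  [load 280/380]
  140 → disc 6 (new)  [load 140/380]
  140 → disc 6  [load 280/380]
  90 → disc 5  [load 370/380]
  70 → disc 6  [load 350/380]
6 discs opened.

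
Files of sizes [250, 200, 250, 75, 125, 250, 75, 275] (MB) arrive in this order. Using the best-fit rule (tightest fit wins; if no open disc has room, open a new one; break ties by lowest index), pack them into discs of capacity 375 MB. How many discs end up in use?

5

  250 → disc 1 (new)  [load 250/375]
  200 → disc 2 (new)  [load 200/375]
  250 → disc 3 (new)  [load 250/375]
  75 → disc 1  [load 325/375]
  125 → disc 3  [load 375/375]
  250 → disc 4 (new)  [load 250/375]
  75 → disc 4  [load 325/375]
  275 → disc 5 (new)  [load 275/375]
5 discs opened.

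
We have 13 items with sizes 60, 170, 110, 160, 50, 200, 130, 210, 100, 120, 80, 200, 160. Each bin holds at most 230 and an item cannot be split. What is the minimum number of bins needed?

Total = 210 + 200 + 200 + 170 + 160 + 160 + 130 + 120 + 110 + 100 + 80 + 60 + 50 = 1750.
Lower bound: ⌈1750/230⌉ = 8 bins.
A packing using 9 bins:
  bin 1: 210 = 210
  bin 2: 200 = 200
  bin 3: 200 = 200
  bin 4: 170 + 60 = 230
  bin 5: 160 + 50 = 210
  bin 6: 160 = 160
  bin 7: 130 + 100 = 230
  bin 8: 120 + 110 = 230
  bin 9: 80 = 80
No arrangement into 8 bins stays within capacity, so 9 is optimal.

9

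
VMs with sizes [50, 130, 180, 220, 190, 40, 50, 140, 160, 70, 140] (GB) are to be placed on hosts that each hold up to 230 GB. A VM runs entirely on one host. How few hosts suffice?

Total = 220 + 190 + 180 + 160 + 140 + 140 + 130 + 70 + 50 + 50 + 40 = 1370 GB.
Lower bound: ⌈1370/230⌉ = 6 hosts.
Also, 7 VMs each exceed 115 GB, and no two of those can share a host, so at least 7 hosts are needed.
A packing using 7 hosts:
  host 1: 220 = 220
  host 2: 190 + 40 = 230
  host 3: 180 + 50 = 230
  host 4: 160 + 70 = 230
  host 5: 140 + 50 = 190
  host 6: 140 = 140
  host 7: 130 = 130
This matches the lower bound, so 7 is optimal.

7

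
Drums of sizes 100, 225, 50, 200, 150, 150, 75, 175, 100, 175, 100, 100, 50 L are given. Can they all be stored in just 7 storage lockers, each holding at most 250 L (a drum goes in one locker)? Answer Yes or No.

A valid assignment using 7 storage lockers:
  locker 1: 225 = 225
  locker 2: 200 + 50 = 250
  locker 3: 175 + 75 = 250
  locker 4: 175 + 50 = 225
  locker 5: 150 + 100 = 250
  locker 6: 150 + 100 = 250
  locker 7: 100 + 100 = 200
Every load is within 250 L, so 7 storage lockers suffice.

Yes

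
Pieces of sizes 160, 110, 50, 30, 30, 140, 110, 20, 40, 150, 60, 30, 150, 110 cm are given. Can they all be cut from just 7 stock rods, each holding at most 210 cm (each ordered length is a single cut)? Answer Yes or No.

Yes

A valid assignment using 7 stock rods:
  stock rod 1: 160 + 50 = 210
  stock rod 2: 150 + 60 = 210
  stock rod 3: 150 + 40 + 20 = 210
  stock rod 4: 140 + 30 + 30 = 200
  stock rod 5: 110 + 30 = 140
  stock rod 6: 110 = 110
  stock rod 7: 110 = 110
Every load is within 210 cm, so 7 stock rods suffice.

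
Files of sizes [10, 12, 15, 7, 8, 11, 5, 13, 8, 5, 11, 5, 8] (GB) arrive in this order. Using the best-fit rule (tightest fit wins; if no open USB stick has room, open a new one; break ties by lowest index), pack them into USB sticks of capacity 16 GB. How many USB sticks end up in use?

8

  10 → USB stick 1 (new)  [load 10/16]
  12 → USB stick 2 (new)  [load 12/16]
  15 → USB stick 3 (new)  [load 15/16]
  7 → USB stick 4 (new)  [load 7/16]
  8 → USB stick 4  [load 15/16]
  11 → USB stick 5 (new)  [load 11/16]
  5 → USB stick 5  [load 16/16]
  13 → USB stick 6 (new)  [load 13/16]
  8 → USB stick 7 (new)  [load 8/16]
  5 → USB stick 1  [load 15/16]
  11 → USB stick 8 (new)  [load 11/16]
  5 → USB stick 8  [load 16/16]
  8 → USB stick 7  [load 16/16]
8 USB sticks opened.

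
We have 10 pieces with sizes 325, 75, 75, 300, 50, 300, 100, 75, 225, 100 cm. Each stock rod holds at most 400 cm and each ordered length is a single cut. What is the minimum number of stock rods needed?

5

Total = 325 + 300 + 300 + 225 + 100 + 100 + 75 + 75 + 75 + 50 = 1625 cm.
Lower bound: ⌈1625/400⌉ = 5 stock rods.
A packing using 5 stock rods:
  stock rod 1: 325 + 75 = 400
  stock rod 2: 300 + 100 = 400
  stock rod 3: 300 + 100 = 400
  stock rod 4: 225 + 75 + 75 = 375
  stock rod 5: 50 = 50
This matches the lower bound, so 5 is optimal.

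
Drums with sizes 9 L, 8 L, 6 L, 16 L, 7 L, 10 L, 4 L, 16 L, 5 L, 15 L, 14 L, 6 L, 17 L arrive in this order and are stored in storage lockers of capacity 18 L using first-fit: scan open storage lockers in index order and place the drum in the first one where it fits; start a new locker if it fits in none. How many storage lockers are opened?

  9 → locker 1 (new)  [load 9/18]
  8 → locker 1  [load 17/18]
  6 → locker 2 (new)  [load 6/18]
  16 → locker 3 (new)  [load 16/18]
  7 → locker 2  [load 13/18]
  10 → locker 4 (new)  [load 10/18]
  4 → locker 2  [load 17/18]
  16 → locker 5 (new)  [load 16/18]
  5 → locker 4  [load 15/18]
  15 → locker 6 (new)  [load 15/18]
  14 → locker 7 (new)  [load 14/18]
  6 → locker 8 (new)  [load 6/18]
  17 → locker 9 (new)  [load 17/18]
9 storage lockers opened.

9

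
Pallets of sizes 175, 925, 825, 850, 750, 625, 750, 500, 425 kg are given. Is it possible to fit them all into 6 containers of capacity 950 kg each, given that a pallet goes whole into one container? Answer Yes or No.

Total = 5825 kg; ⌈5825/950⌉ = 7.
At least 7 containers are required, but only 6 are allowed.

No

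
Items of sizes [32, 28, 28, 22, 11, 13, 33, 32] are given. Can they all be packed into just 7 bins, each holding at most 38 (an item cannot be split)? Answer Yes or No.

A valid assignment using 7 bins:
  bin 1: 33 = 33
  bin 2: 32 = 32
  bin 3: 32 = 32
  bin 4: 28 = 28
  bin 5: 28 = 28
  bin 6: 22 + 13 = 35
  bin 7: 11 = 11
Every load is within 38, so 7 bins suffice.

Yes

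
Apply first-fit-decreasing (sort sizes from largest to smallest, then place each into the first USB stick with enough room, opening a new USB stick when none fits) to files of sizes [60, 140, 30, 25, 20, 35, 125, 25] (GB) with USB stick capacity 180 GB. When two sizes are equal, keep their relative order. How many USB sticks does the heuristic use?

3

Sorted descending: 140, 125, 60, 35, 30, 25, 25, 20.
  140 → USB stick 1 (new)  [load 140/180]
  125 → USB stick 2 (new)  [load 125/180]
  60 → USB stick 3 (new)  [load 60/180]
  35 → USB stick 1  [load 175/180]
  30 → USB stick 2  [load 155/180]
  25 → USB stick 2  [load 180/180]
  25 → USB stick 3  [load 85/180]
  20 → USB stick 3  [load 105/180]
3 USB sticks opened.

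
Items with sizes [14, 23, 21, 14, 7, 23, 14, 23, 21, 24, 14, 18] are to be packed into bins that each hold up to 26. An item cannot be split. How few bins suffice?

Total = 24 + 23 + 23 + 23 + 21 + 21 + 18 + 14 + 14 + 14 + 14 + 7 = 216.
Lower bound: ⌈216/26⌉ = 9 bins.
Also, 11 items each exceed 13, and no two of those can share a bin, so at least 11 bins are needed.
A packing using 11 bins:
  bin 1: 24 = 24
  bin 2: 23 = 23
  bin 3: 23 = 23
  bin 4: 23 = 23
  bin 5: 21 = 21
  bin 6: 21 = 21
  bin 7: 18 + 7 = 25
  bin 8: 14 = 14
  bin 9: 14 = 14
  bin 10: 14 = 14
  bin 11: 14 = 14
This matches the lower bound, so 11 is optimal.

11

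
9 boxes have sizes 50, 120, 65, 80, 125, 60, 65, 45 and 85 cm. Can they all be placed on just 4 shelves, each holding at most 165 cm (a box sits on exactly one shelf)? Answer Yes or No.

No

Total = 695 cm; ⌈695/165⌉ = 5.
At least 5 shelves are required, but only 4 are allowed.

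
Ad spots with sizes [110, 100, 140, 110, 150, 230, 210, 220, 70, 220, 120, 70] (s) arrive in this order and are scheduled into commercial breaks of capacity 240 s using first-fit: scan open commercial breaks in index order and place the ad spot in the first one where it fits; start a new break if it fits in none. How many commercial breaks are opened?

8

  110 → break 1 (new)  [load 110/240]
  100 → break 1  [load 210/240]
  140 → break 2 (new)  [load 140/240]
  110 → break 3 (new)  [load 110/240]
  150 → break 4 (new)  [load 150/240]
  230 → break 5 (new)  [load 230/240]
  210 → break 6 (new)  [load 210/240]
  220 → break 7 (new)  [load 220/240]
  70 → break 2  [load 210/240]
  220 → break 8 (new)  [load 220/240]
  120 → break 3  [load 230/240]
  70 → break 4  [load 220/240]
8 commercial breaks opened.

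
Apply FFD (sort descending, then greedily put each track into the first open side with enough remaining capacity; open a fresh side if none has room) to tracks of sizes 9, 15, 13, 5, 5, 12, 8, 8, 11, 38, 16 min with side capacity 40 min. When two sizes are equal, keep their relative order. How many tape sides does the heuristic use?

Sorted descending: 38, 16, 15, 13, 12, 11, 9, 8, 8, 5, 5.
  38 → side 1 (new)  [load 38/40]
  16 → side 2 (new)  [load 16/40]
  15 → side 2  [load 31/40]
  13 → side 3 (new)  [load 13/40]
  12 → side 3  [load 25/40]
  11 → side 3  [load 36/40]
  9 → side 2  [load 40/40]
  8 → side 4 (new)  [load 8/40]
  8 → side 4  [load 16/40]
  5 → side 4  [load 21/40]
  5 → side 4  [load 26/40]
4 tape sides opened.

4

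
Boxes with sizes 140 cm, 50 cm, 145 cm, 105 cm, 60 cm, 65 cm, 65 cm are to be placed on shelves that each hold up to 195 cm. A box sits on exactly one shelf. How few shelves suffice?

4

Total = 145 + 140 + 105 + 65 + 65 + 60 + 50 = 630 cm.
Lower bound: ⌈630/195⌉ = 4 shelves.
A packing using 4 shelves:
  shelf 1: 145 + 50 = 195
  shelf 2: 140 = 140
  shelf 3: 105 + 65 = 170
  shelf 4: 65 + 60 = 125
This matches the lower bound, so 4 is optimal.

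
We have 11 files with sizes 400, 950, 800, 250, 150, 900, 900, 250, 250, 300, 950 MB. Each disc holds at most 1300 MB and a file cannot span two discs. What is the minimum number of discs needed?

Total = 950 + 950 + 900 + 900 + 800 + 400 + 300 + 250 + 250 + 250 + 150 = 6100 MB.
Lower bound: ⌈6100/1300⌉ = 5 discs.
A packing using 5 discs:
  disc 1: 950 + 300 = 1250
  disc 2: 950 + 250 = 1200
  disc 3: 900 + 400 = 1300
  disc 4: 900 + 250 + 150 = 1300
  disc 5: 800 + 250 = 1050
This matches the lower bound, so 5 is optimal.

5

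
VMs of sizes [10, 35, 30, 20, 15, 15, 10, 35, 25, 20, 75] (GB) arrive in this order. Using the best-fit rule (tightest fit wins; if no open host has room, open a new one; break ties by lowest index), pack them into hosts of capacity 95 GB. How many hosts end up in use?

  10 → host 1 (new)  [load 10/95]
  35 → host 1  [load 45/95]
  30 → host 1  [load 75/95]
  20 → host 1  [load 95/95]
  15 → host 2 (new)  [load 15/95]
  15 → host 2  [load 30/95]
  10 → host 2  [load 40/95]
  35 → host 2  [load 75/95]
  25 → host 3 (new)  [load 25/95]
  20 → host 2  [load 95/95]
  75 → host 4 (new)  [load 75/95]
4 hosts opened.

4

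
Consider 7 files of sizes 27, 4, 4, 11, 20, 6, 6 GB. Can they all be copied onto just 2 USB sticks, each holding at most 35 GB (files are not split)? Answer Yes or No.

Total = 78 GB; ⌈78/35⌉ = 3.
At least 3 USB sticks are required, but only 2 are allowed.

No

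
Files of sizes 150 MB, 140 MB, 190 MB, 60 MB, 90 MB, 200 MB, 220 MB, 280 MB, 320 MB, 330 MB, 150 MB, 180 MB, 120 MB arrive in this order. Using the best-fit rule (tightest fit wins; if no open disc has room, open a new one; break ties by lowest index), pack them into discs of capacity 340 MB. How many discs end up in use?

  150 → disc 1 (new)  [load 150/340]
  140 → disc 1  [load 290/340]
  190 → disc 2 (new)  [load 190/340]
  60 → disc 2  [load 250/340]
  90 → disc 2  [load 340/340]
  200 → disc 3 (new)  [load 200/340]
  220 → disc 4 (new)  [load 220/340]
  280 → disc 5 (new)  [load 280/340]
  320 → disc 6 (new)  [load 320/340]
  330 → disc 7 (new)  [load 330/340]
  150 → disc 8 (new)  [load 150/340]
  180 → disc 8  [load 330/340]
  120 → disc 4  [load 340/340]
8 discs opened.

8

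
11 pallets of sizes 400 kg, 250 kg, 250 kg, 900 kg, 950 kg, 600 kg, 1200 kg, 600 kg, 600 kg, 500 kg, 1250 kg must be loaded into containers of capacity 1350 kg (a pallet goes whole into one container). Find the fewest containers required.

6

Total = 1250 + 1200 + 950 + 900 + 600 + 600 + 600 + 500 + 400 + 250 + 250 = 7500 kg.
Lower bound: ⌈7500/1350⌉ = 6 containers.
A packing using 6 containers:
  container 1: 1250 = 1250
  container 2: 1200 = 1200
  container 3: 950 + 400 = 1350
  container 4: 900 + 250 = 1150
  container 5: 600 + 600 = 1200
  container 6: 600 + 500 + 250 = 1350
This matches the lower bound, so 6 is optimal.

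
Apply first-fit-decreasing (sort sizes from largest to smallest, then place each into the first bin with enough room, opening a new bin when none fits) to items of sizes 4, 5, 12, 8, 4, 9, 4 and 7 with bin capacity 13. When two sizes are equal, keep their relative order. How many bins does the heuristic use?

Sorted descending: 12, 9, 8, 7, 5, 4, 4, 4.
  12 → bin 1 (new)  [load 12/13]
  9 → bin 2 (new)  [load 9/13]
  8 → bin 3 (new)  [load 8/13]
  7 → bin 4 (new)  [load 7/13]
  5 → bin 3  [load 13/13]
  4 → bin 2  [load 13/13]
  4 → bin 4  [load 11/13]
  4 → bin 5 (new)  [load 4/13]
5 bins opened.

5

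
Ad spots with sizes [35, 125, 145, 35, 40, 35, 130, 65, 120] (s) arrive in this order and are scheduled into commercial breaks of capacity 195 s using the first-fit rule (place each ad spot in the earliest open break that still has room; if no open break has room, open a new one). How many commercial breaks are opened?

  35 → break 1 (new)  [load 35/195]
  125 → break 1  [load 160/195]
  145 → break 2 (new)  [load 145/195]
  35 → break 1  [load 195/195]
  40 → break 2  [load 185/195]
  35 → break 3 (new)  [load 35/195]
  130 → break 3  [load 165/195]
  65 → break 4 (new)  [load 65/195]
  120 → break 4  [load 185/195]
4 commercial breaks opened.

4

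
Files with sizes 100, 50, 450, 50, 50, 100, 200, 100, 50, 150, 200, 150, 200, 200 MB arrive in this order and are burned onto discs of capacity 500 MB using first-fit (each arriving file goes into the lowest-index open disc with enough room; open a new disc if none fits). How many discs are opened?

5

  100 → disc 1 (new)  [load 100/500]
  50 → disc 1  [load 150/500]
  450 → disc 2 (new)  [load 450/500]
  50 → disc 1  [load 200/500]
  50 → disc 1  [load 250/500]
  100 → disc 1  [load 350/500]
  200 → disc 3 (new)  [load 200/500]
  100 → disc 1  [load 450/500]
  50 → disc 1  [load 500/500]
  150 → disc 3  [load 350/500]
  200 → disc 4 (new)  [load 200/500]
  150 → disc 3  [load 500/500]
  200 → disc 4  [load 400/500]
  200 → disc 5 (new)  [load 200/500]
5 discs opened.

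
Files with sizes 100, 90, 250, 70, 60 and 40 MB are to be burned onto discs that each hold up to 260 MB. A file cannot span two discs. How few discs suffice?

3

Total = 250 + 100 + 90 + 70 + 60 + 40 = 610 MB.
Lower bound: ⌈610/260⌉ = 3 discs.
A packing using 3 discs:
  disc 1: 250 = 250
  disc 2: 100 + 90 + 70 = 260
  disc 3: 60 + 40 = 100
This matches the lower bound, so 3 is optimal.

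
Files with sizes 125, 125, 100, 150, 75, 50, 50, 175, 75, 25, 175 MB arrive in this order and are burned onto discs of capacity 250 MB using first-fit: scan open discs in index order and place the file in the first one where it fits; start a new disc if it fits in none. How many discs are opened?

  125 → disc 1 (new)  [load 125/250]
  125 → disc 1  [load 250/250]
  100 → disc 2 (new)  [load 100/250]
  150 → disc 2  [load 250/250]
  75 → disc 3 (new)  [load 75/250]
  50 → disc 3  [load 125/250]
  50 → disc 3  [load 175/250]
  175 → disc 4 (new)  [load 175/250]
  75 → disc 3  [load 250/250]
  25 → disc 4  [load 200/250]
  175 → disc 5 (new)  [load 175/250]
5 discs opened.

5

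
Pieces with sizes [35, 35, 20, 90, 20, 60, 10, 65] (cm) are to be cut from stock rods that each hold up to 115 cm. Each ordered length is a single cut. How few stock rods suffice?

Total = 90 + 65 + 60 + 35 + 35 + 20 + 20 + 10 = 335 cm.
Lower bound: ⌈335/115⌉ = 3 stock rods.
A packing using 3 stock rods:
  stock rod 1: 90 + 20 = 110
  stock rod 2: 65 + 35 + 10 = 110
  stock rod 3: 60 + 35 + 20 = 115
This matches the lower bound, so 3 is optimal.

3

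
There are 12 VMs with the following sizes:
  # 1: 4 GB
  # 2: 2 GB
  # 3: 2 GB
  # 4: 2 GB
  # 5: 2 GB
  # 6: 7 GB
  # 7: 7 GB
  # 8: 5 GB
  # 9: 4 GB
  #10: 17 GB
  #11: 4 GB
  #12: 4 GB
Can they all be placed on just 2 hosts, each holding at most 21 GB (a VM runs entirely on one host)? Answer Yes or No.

Total = 60 GB; ⌈60/21⌉ = 3.
At least 3 hosts are required, but only 2 are allowed.

No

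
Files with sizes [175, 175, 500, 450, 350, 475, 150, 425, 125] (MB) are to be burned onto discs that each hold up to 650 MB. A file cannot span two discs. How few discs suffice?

Total = 500 + 475 + 450 + 425 + 350 + 175 + 175 + 150 + 125 = 2825 MB.
Lower bound: ⌈2825/650⌉ = 5 discs.
A packing using 5 discs:
  disc 1: 500 + 150 = 650
  disc 2: 475 + 175 = 650
  disc 3: 450 + 175 = 625
  disc 4: 425 + 125 = 550
  disc 5: 350 = 350
This matches the lower bound, so 5 is optimal.

5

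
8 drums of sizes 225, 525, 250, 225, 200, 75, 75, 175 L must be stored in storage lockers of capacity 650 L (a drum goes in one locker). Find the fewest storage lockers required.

3

Total = 525 + 250 + 225 + 225 + 200 + 175 + 75 + 75 = 1750 L.
Lower bound: ⌈1750/650⌉ = 3 storage lockers.
A packing using 3 storage lockers:
  locker 1: 525 + 75 = 600
  locker 2: 250 + 225 + 175 = 650
  locker 3: 225 + 200 + 75 = 500
This matches the lower bound, so 3 is optimal.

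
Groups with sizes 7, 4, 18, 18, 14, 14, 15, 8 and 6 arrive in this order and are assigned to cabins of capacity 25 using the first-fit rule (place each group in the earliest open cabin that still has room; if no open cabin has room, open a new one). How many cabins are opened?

  7 → cabin 1 (new)  [load 7/25]
  4 → cabin 1  [load 11/25]
  18 → cabin 2 (new)  [load 18/25]
  18 → cabin 3 (new)  [load 18/25]
  14 → cabin 1  [load 25/25]
  14 → cabin 4 (new)  [load 14/25]
  15 → cabin 5 (new)  [load 15/25]
  8 → cabin 4  [load 22/25]
  6 → cabin 2  [load 24/25]
5 cabins opened.

5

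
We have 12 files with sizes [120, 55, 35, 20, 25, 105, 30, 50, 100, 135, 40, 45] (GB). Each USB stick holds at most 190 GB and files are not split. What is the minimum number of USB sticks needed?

4

Total = 135 + 120 + 105 + 100 + 55 + 50 + 45 + 40 + 35 + 30 + 25 + 20 = 760 GB.
Lower bound: ⌈760/190⌉ = 4 USB sticks.
A packing using 4 USB sticks:
  USB stick 1: 135 + 55 = 190
  USB stick 2: 120 + 50 + 20 = 190
  USB stick 3: 105 + 45 + 40 = 190
  USB stick 4: 100 + 35 + 30 + 25 = 190
This matches the lower bound, so 4 is optimal.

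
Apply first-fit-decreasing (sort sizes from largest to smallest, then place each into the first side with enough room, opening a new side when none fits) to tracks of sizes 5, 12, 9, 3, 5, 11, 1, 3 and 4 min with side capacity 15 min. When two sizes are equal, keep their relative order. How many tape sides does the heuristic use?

4

Sorted descending: 12, 11, 9, 5, 5, 4, 3, 3, 1.
  12 → side 1 (new)  [load 12/15]
  11 → side 2 (new)  [load 11/15]
  9 → side 3 (new)  [load 9/15]
  5 → side 3  [load 14/15]
  5 → side 4 (new)  [load 5/15]
  4 → side 2  [load 15/15]
  3 → side 1  [load 15/15]
  3 → side 4  [load 8/15]
  1 → side 3  [load 15/15]
4 tape sides opened.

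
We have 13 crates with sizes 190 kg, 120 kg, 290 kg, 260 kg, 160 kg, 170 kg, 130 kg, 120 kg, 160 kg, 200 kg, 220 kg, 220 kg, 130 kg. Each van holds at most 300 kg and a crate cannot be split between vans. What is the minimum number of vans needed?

10

Total = 290 + 260 + 220 + 220 + 200 + 190 + 170 + 160 + 160 + 130 + 130 + 120 + 120 = 2370 kg.
Lower bound: ⌈2370/300⌉ = 8 vans.
Also, 9 crates each exceed 150 kg, and no two of those can share a van, so at least 9 vans are needed.
A packing using 10 vans:
  van 1: 290 = 290
  van 2: 260 = 260
  van 3: 220 = 220
  van 4: 220 = 220
  van 5: 200 = 200
  van 6: 190 = 190
  van 7: 170 + 130 = 300
  van 8: 160 + 130 = 290
  van 9: 160 + 120 = 280
  van 10: 120 = 120
No arrangement into 9 vans stays within capacity, so 10 is optimal.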